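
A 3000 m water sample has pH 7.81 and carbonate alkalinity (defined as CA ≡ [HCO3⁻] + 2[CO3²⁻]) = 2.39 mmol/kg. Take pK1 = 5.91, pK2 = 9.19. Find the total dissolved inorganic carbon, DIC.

CA = [HCO3⁻] + 2[CO3²⁻] = (α₁ + 2α₂)·DIC
At pH 7.81: [H⁺]/K1 = 10^-1.90 = 0.012589, K2/[H⁺] = 10^-1.38 = 0.041687
α₁ = 1/(1 + 0.012589 + 0.041687) = 1/1.0543 = 0.9485; α₂ = α₁·K2/[H⁺] = 0.03954
α₁ + 2α₂ = 1.0276
DIC = CA / (α₁ + 2α₂) = 2.39 / 1.0276 = 2.33 mmol/kg

DIC = 2.33 mmol/kg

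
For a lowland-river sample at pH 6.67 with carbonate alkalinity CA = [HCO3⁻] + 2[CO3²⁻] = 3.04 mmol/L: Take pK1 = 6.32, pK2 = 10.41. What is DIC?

CA = [HCO3⁻] + 2[CO3²⁻] = (α₁ + 2α₂)·DIC
At pH 6.67: [H⁺]/K1 = 10^-0.35 = 0.44668, K2/[H⁺] = 10^-3.74 = 0.00018197
α₁ = 1/(1 + 0.44668 + 0.00018197) = 1/1.4469 = 0.6911; α₂ = α₁·K2/[H⁺] = 0.0001258
α₁ + 2α₂ = 0.6914
DIC = CA / (α₁ + 2α₂) = 3.04 / 0.6914 = 4.40 mmol/L

DIC = 4.40 mmol/L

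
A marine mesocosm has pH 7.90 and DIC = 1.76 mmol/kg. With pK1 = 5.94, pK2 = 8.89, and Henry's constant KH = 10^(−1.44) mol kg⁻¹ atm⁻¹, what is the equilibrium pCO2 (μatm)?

α₀ = 1 / (1 + K1/[H⁺] + K1K2/[H⁺]²) = 1 / (1 + 10^+1.96 + 10^+0.97)
   = 1 / (1 + 91.201 + 9.3325) = 1/101.53 = 0.009849
[CO2*] = α₀ × DIC = 0.009849 × 1.76 = 0.01733 mmol/kg = 17.33 μmol/kg
pCO2 = [CO2*]/KH = 1.733×10^-5 / 3.631×10^-2 = 477 μatm

pCO2 = 477 μatm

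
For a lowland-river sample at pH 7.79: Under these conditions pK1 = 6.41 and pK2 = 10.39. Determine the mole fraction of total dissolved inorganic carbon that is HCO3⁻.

α₁ = 1 / (1 + [H⁺]/K1 + K2/[H⁺]) = 1 / (1 + 10^-1.38 + 10^-2.60)
   = 1 / (1 + 0.041687 + 0.0025119) = 1/1.0442 = 0.9577

α₁ = 0.958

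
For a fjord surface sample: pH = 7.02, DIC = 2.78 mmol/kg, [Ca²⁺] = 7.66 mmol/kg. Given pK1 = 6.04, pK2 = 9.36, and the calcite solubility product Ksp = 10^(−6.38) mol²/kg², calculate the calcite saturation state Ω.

Ω = 0.210

α₂ = 1 / (1 + [H⁺]/K2 + [H⁺]²/(K1K2)) = 1 / (1 + 10^+2.34 + 10^+1.36)
   = 1 / (1 + 218.78 + 22.909) = 1/242.68 = 0.004121
[CO3²⁻] = α₂ × DIC = 0.004121 × 2.78 = 0.01146 mmol/kg = 11.46 μmol/kg
Ksp = 10^(−6.38) = 4.169×10^-7
Ω = [Ca²⁺][CO3²⁻]/Ksp = (7.66×10^-3)(1.146×10^-5) / 4.169×10^-7 = 0.210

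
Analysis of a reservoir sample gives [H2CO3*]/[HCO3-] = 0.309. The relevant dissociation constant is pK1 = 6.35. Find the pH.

From K1 = [H⁺][HCO3-]/[H2CO3*]:  pH = pK1 − log₁₀([H2CO3*]/[HCO3-])
log₁₀(0.309) = -0.510
pH = 6.35 − (-0.510) = 6.86

pH = 6.86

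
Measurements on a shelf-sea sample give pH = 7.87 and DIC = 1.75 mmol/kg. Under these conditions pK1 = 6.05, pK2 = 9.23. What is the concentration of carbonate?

α₂ = 1 / (1 + [H⁺]/K2 + [H⁺]²/(K1K2)) = 1 / (1 + 10^+1.36 + 10^-0.46)
   = 1 / (1 + 22.909 + 0.34674) = 1/24.255 = 0.04123
[CO3²⁻] = α₂ × DIC = 0.04123 × 1.75 = 0.0721 mmol/kg

[CO3²⁻] = 0.0721 mmol/kg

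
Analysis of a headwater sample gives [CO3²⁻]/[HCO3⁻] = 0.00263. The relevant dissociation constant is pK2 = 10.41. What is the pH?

pH = 7.83

From K2 = [H⁺][CO3²⁻]/[HCO3⁻]:  pH = pK2 + log₁₀([CO3²⁻]/[HCO3⁻])
log₁₀(0.00263) = -2.580
pH = 10.41 + (-2.580) = 7.83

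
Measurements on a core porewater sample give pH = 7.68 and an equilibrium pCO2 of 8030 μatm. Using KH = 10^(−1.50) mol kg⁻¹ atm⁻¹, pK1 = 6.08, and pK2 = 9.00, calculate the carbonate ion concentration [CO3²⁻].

[CO3²⁻] = 0.484 mmol/kg

[CO2*] = KH · pCO2 = 10^(−1.50) × 8030×10^-6 = 2.539×10^-4 mol/kg
α₀ = 1/(1 + K1/[H⁺] + K1K2/[H⁺]²) = 1/(1 + 10^+1.60 + 10^+0.28) = 0.02341
DIC = [CO2*]/α₀ = 2.539×10^-4 / 0.02341 = 10.85 mmol/kg
[CO3²⁻] = α₂·DIC; α₂ = 0.04461, so [CO3²⁻] = 0.04461 × 10.85 = 0.484 mmol/kg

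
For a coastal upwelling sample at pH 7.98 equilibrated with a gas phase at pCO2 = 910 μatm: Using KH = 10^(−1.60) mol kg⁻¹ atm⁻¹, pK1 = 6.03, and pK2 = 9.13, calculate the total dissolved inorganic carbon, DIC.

DIC = 2.20 mmol/kg

[CO2*] = KH · pCO2 = 10^(−1.60) × 910×10^-6 = 2.286×10^-5 mol/kg
α₀ = 1/(1 + K1/[H⁺] + K1K2/[H⁺]²) = 1/(1 + 10^+1.95 + 10^+0.80) = 0.01037
DIC = [CO2*]/α₀ = 2.286×10^-5 / 0.01037 = 2.20 mmol/kg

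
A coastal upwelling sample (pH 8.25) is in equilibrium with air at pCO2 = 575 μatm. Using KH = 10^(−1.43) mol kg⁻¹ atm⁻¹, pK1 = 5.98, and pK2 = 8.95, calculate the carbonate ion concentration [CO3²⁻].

[CO3²⁻] = 0.794 mmol/kg

[CO2*] = KH · pCO2 = 10^(−1.43) × 575×10^-6 = 2.136×10^-5 mol/kg
α₀ = 1/(1 + K1/[H⁺] + K1K2/[H⁺]²) = 1/(1 + 10^+2.27 + 10^+1.57) = 0.004457
DIC = [CO2*]/α₀ = 2.136×10^-5 / 0.004457 = 4.793 mmol/kg
[CO3²⁻] = α₂·DIC; α₂ = 0.1656, so [CO3²⁻] = 0.1656 × 4.793 = 0.794 mmol/kg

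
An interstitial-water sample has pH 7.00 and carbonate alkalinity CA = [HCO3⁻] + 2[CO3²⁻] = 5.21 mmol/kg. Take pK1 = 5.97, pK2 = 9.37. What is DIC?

CA = [HCO3⁻] + 2[CO3²⁻] = (α₁ + 2α₂)·DIC
At pH 7.00: [H⁺]/K1 = 10^-1.03 = 0.093325, K2/[H⁺] = 10^-2.37 = 0.0042658
α₁ = 1/(1 + 0.093325 + 0.0042658) = 1/1.0976 = 0.9111; α₂ = α₁·K2/[H⁺] = 0.003887
α₁ + 2α₂ = 0.9189
DIC = CA / (α₁ + 2α₂) = 5.21 / 0.9189 = 5.67 mmol/kg

DIC = 5.67 mmol/kg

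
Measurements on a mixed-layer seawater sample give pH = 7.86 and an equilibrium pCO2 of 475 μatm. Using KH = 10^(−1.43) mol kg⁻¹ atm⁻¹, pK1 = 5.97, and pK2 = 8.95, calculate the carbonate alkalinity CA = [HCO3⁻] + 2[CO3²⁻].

[CO2*] = KH · pCO2 = 10^(−1.43) × 475×10^-6 = 1.765×10^-5 mol/kg
α₀ = 1/(1 + K1/[H⁺] + K1K2/[H⁺]²) = 1/(1 + 10^+1.89 + 10^+0.80) = 0.01177
DIC = [CO2*]/α₀ = 1.765×10^-5 / 0.01177 = 1.499 mmol/kg
CA = (α₁ + 2α₂)·DIC = (0.9139 + 2×0.07429) × 1.499 = 1.59 mmol/kg

CA = 1.59 mmol/kg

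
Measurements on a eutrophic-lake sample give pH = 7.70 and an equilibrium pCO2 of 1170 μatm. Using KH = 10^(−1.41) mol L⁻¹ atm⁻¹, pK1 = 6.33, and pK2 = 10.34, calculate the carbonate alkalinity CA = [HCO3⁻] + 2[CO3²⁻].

CA = 1.07 mmol/L

[CO2*] = KH · pCO2 = 10^(−1.41) × 1170×10^-6 = 4.552×10^-5 mol/L
α₀ = 1/(1 + K1/[H⁺] + K1K2/[H⁺]²) = 1/(1 + 10^+1.37 + 10^-1.27) = 0.04082
DIC = [CO2*]/α₀ = 4.552×10^-5 / 0.04082 = 1.115 mmol/L
CA = (α₁ + 2α₂)·DIC = (0.9570 + 2×0.002192) × 1.115 = 1.07 mmol/L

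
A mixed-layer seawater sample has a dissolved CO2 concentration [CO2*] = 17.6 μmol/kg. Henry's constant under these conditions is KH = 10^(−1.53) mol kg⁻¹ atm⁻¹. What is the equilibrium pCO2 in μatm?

KH = 10^(−1.53) = 2.951×10^-2 mol kg⁻¹ atm⁻¹
pCO2 = [CO2*]/KH = 17.6×10^-6 / 2.951×10^-2 = 5.96×10^-4 atm = 596 μatm

pCO2 = 596 μatm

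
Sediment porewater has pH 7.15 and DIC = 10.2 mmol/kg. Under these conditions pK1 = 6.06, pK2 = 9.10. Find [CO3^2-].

[CO3²⁻] = 0.105 mmol/kg

α₂ = 1 / (1 + [H⁺]/K2 + [H⁺]²/(K1K2)) = 1 / (1 + 10^+1.95 + 10^+0.86)
   = 1 / (1 + 89.125 + 7.2444) = 1/97.369 = 0.01027
[CO3²⁻] = α₂ × DIC = 0.01027 × 10.2 = 0.105 mmol/kg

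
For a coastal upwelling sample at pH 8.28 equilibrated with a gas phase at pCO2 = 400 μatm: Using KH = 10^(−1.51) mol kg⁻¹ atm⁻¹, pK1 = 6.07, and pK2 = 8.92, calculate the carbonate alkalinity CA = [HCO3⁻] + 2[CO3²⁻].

[CO2*] = KH · pCO2 = 10^(−1.51) × 400×10^-6 = 1.236×10^-5 mol/kg
α₀ = 1/(1 + K1/[H⁺] + K1K2/[H⁺]²) = 1/(1 + 10^+2.21 + 10^+1.57) = 0.004992
DIC = [CO2*]/α₀ = 1.236×10^-5 / 0.004992 = 2.476 mmol/kg
CA = (α₁ + 2α₂)·DIC = (0.8096 + 2×0.1855) × 2.476 = 2.92 mmol/kg

CA = 2.92 mmol/kg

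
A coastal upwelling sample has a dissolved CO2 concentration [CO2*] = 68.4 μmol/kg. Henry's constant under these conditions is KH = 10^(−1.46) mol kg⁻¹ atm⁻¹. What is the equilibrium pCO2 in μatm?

pCO2 = 1970 μatm

KH = 10^(−1.46) = 3.467×10^-2 mol kg⁻¹ atm⁻¹
pCO2 = [CO2*]/KH = 68.4×10^-6 / 3.467×10^-2 = 1.97×10^-3 atm = 1970 μatm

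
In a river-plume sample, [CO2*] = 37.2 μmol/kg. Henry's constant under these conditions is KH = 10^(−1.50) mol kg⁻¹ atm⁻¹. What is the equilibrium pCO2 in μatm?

KH = 10^(−1.50) = 3.162×10^-2 mol kg⁻¹ atm⁻¹
pCO2 = [CO2*]/KH = 37.2×10^-6 / 3.162×10^-2 = 1.18×10^-3 atm = 1180 μatm

pCO2 = 1180 μatm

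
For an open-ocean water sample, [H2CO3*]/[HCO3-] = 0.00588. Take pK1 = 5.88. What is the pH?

From K1 = [H⁺][HCO3-]/[H2CO3*]:  pH = pK1 − log₁₀([H2CO3*]/[HCO3-])
log₁₀(0.00588) = -2.231
pH = 5.88 − (-2.231) = 8.11

pH = 8.11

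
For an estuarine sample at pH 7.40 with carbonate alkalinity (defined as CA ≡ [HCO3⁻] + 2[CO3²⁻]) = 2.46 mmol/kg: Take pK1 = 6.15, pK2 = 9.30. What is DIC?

CA = [HCO3⁻] + 2[CO3²⁻] = (α₁ + 2α₂)·DIC
At pH 7.40: [H⁺]/K1 = 10^-1.25 = 0.056234, K2/[H⁺] = 10^-1.90 = 0.012589
α₁ = 1/(1 + 0.056234 + 0.012589) = 1/1.0688 = 0.9356; α₂ = α₁·K2/[H⁺] = 0.01178
α₁ + 2α₂ = 0.9592
DIC = CA / (α₁ + 2α₂) = 2.46 / 0.9592 = 2.56 mmol/kg

DIC = 2.56 mmol/kg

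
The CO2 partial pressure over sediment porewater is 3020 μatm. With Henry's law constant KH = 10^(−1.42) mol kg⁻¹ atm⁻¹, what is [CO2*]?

[CO2*] = 115 μmol/kg

KH = 10^(−1.42) = 3.802×10^-2 mol kg⁻¹ atm⁻¹
[CO2*] = KH · pCO2 = 3.802×10^-2 × 3020×10^-6 atm = 1.15×10^-4 mol/kg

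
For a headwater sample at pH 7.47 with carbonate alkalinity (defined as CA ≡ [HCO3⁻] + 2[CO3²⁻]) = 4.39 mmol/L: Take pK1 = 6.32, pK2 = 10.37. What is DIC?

CA = [HCO3⁻] + 2[CO3²⁻] = (α₁ + 2α₂)·DIC
At pH 7.47: [H⁺]/K1 = 10^-1.15 = 0.070795, K2/[H⁺] = 10^-2.90 = 0.0012589
α₁ = 1/(1 + 0.070795 + 0.0012589) = 1/1.0721 = 0.9328; α₂ = α₁·K2/[H⁺] = 0.001174
α₁ + 2α₂ = 0.9351
DIC = CA / (α₁ + 2α₂) = 4.39 / 0.9351 = 4.69 mmol/L

DIC = 4.69 mmol/L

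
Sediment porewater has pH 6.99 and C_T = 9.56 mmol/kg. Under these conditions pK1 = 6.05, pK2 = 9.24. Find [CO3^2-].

α₂ = 1 / (1 + [H⁺]/K2 + [H⁺]²/(K1K2)) = 1 / (1 + 10^+2.25 + 10^+1.31)
   = 1 / (1 + 177.83 + 20.417) = 1/199.25 = 0.005019
[CO3²⁻] = α₂ × DIC = 0.005019 × 9.56 = 0.0480 mmol/kg

[CO3²⁻] = 0.0480 mmol/kg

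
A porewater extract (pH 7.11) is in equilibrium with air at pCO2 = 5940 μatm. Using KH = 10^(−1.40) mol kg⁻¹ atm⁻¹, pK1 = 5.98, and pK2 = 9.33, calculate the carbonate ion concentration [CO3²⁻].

[CO3²⁻] = 19.2 μmol/kg

[CO2*] = KH · pCO2 = 10^(−1.40) × 5940×10^-6 = 2.365×10^-4 mol/kg
α₀ = 1/(1 + K1/[H⁺] + K1K2/[H⁺]²) = 1/(1 + 10^+1.13 + 10^-1.09) = 0.06863
DIC = [CO2*]/α₀ = 2.365×10^-4 / 0.06863 = 3.446 mmol/kg
[CO3²⁻] = α₂·DIC; α₂ = 0.005578, so [CO3²⁻] = 0.005578 × 3.446 = 0.0192 mmol/kg = 19.2 μmol/kg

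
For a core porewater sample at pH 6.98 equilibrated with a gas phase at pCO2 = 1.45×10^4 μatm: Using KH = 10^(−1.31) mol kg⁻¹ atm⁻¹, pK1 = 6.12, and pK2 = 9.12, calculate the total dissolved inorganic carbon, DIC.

[CO2*] = KH · pCO2 = 10^(−1.31) × 1.45×10^4×10^-6 = 7.102×10^-4 mol/kg
α₀ = 1/(1 + K1/[H⁺] + K1K2/[H⁺]²) = 1/(1 + 10^+0.86 + 10^-1.28) = 0.1205
DIC = [CO2*]/α₀ = 7.102×10^-4 / 0.1205 = 5.89 mmol/kg

DIC = 5.89 mmol/kg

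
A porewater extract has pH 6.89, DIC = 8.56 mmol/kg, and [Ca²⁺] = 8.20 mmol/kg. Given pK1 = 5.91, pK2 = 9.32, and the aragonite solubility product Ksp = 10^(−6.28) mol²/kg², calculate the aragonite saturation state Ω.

α₂ = 1 / (1 + [H⁺]/K2 + [H⁺]²/(K1K2)) = 1 / (1 + 10^+2.43 + 10^+1.45)
   = 1 / (1 + 269.15 + 28.184) = 1/298.34 = 0.003352
[CO3²⁻] = α₂ × DIC = 0.003352 × 8.56 = 0.02869 mmol/kg
Ksp = 10^(−6.28) = 5.248×10^-7
Ω = [Ca²⁺][CO3²⁻]/Ksp = (8.20×10^-3)(2.869×10^-5) / 5.248×10^-7 = 0.448

Ω = 0.448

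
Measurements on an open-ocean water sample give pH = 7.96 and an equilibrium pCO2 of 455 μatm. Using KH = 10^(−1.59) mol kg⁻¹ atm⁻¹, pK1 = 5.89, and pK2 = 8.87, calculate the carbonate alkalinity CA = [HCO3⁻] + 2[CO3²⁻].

[CO2*] = KH · pCO2 = 10^(−1.59) × 455×10^-6 = 1.170×10^-5 mol/kg
α₀ = 1/(1 + K1/[H⁺] + K1K2/[H⁺]²) = 1/(1 + 10^+2.07 + 10^+1.16) = 0.007522
DIC = [CO2*]/α₀ = 1.170×10^-5 / 0.007522 = 1.555 mmol/kg
CA = (α₁ + 2α₂)·DIC = (0.8838 + 2×0.1087) × 1.555 = 1.71 mmol/kg

CA = 1.71 mmol/kg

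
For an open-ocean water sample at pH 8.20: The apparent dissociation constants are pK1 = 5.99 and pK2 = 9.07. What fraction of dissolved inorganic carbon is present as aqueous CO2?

α₀ = 1 / (1 + K1/[H⁺] + K1K2/[H⁺]²) = 1 / (1 + 10^+2.21 + 10^+1.34)
   = 1 / (1 + 162.18 + 21.878) = 1/185.06 = 0.005404

α₀ = 0.00540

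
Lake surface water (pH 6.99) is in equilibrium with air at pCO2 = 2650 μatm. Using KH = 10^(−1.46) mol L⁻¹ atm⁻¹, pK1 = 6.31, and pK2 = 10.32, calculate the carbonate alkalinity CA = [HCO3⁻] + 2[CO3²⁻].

CA = 0.440 mmol/L

[CO2*] = KH · pCO2 = 10^(−1.46) × 2650×10^-6 = 9.189×10^-5 mol/L
α₀ = 1/(1 + K1/[H⁺] + K1K2/[H⁺]²) = 1/(1 + 10^+0.68 + 10^-2.65) = 0.1728
DIC = [CO2*]/α₀ = 9.189×10^-5 / 0.1728 = 0.5319 mmol/L
CA = (α₁ + 2α₂)·DIC = (0.8269 + 2×0.0003868) × 0.5319 = 0.440 mmol/L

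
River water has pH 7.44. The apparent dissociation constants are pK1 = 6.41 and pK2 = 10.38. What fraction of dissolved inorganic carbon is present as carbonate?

α₂ = 1 / (1 + [H⁺]/K2 + [H⁺]²/(K1K2)) = 1 / (1 + 10^+2.94 + 10^+1.91)
   = 1 / (1 + 870.96 + 81.283) = 1/953.25 = 0.001049

α₂ = 0.00105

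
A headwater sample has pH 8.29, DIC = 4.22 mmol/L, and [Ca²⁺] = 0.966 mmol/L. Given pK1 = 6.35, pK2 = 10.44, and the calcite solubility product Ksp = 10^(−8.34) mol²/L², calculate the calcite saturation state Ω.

α₂ = 1 / (1 + [H⁺]/K2 + [H⁺]²/(K1K2)) = 1 / (1 + 10^+2.15 + 10^+0.21)
   = 1 / (1 + 141.25 + 1.6218) = 1/143.88 = 0.006950
[CO3²⁻] = α₂ × DIC = 0.006950 × 4.22 = 0.02933 mmol/L
Ksp = 10^(−8.34) = 4.571×10^-9
Ω = [Ca²⁺][CO3²⁻]/Ksp = (0.966×10^-3)(2.933×10^-5) / 4.571×10^-9 = 6.20

Ω = 6.20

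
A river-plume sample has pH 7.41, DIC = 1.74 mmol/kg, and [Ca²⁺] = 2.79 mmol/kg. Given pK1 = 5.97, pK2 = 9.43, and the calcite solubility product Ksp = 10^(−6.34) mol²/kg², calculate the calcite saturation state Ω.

α₂ = 1 / (1 + [H⁺]/K2 + [H⁺]²/(K1K2)) = 1 / (1 + 10^+2.02 + 10^+0.58)
   = 1 / (1 + 104.71 + 3.8019) = 1/109.51 = 0.009131
[CO3²⁻] = α₂ × DIC = 0.009131 × 1.74 = 0.01589 mmol/kg = 15.89 μmol/kg
Ksp = 10^(−6.34) = 4.571×10^-7
Ω = [Ca²⁺][CO3²⁻]/Ksp = (2.79×10^-3)(1.589×10^-5) / 4.571×10^-7 = 0.0970

Ω = 0.0970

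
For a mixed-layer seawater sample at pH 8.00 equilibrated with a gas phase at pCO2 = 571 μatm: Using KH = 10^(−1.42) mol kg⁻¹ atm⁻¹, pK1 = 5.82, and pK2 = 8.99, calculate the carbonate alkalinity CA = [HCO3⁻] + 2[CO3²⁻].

[CO2*] = KH · pCO2 = 10^(−1.42) × 571×10^-6 = 2.171×10^-5 mol/kg
α₀ = 1/(1 + K1/[H⁺] + K1K2/[H⁺]²) = 1/(1 + 10^+2.18 + 10^+1.19) = 0.005958
DIC = [CO2*]/α₀ = 2.171×10^-5 / 0.005958 = 3.644 mmol/kg
CA = (α₁ + 2α₂)·DIC = (0.9018 + 2×0.09228) × 3.644 = 3.96 mmol/kg

CA = 3.96 mmol/kg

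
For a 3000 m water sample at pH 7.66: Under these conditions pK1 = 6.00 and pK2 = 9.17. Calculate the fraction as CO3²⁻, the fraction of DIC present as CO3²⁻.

α₂ = 0.0294

α₂ = 1 / (1 + [H⁺]/K2 + [H⁺]²/(K1K2)) = 1 / (1 + 10^+1.51 + 10^-0.15)
   = 1 / (1 + 32.359 + 0.70795) = 1/34.067 = 0.02935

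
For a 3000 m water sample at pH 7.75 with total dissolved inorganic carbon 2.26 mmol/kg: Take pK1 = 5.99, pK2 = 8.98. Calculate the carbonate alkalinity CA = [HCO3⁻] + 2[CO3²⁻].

CA = 2.35 mmol/kg

CA = [HCO3⁻] + 2[CO3²⁻] = (α₁ + 2α₂)·DIC
At pH 7.75: [H⁺]/K1 = 10^-1.76 = 0.017378, K2/[H⁺] = 10^-1.23 = 0.058884
α₁ = 1/(1 + 0.017378 + 0.058884) = 1/1.0763 = 0.9291; α₂ = α₁·K2/[H⁺] = 0.05471
α₁ + 2α₂ = 1.0386
CA = 1.0386 × 2.26 = 2.35 mmol/kg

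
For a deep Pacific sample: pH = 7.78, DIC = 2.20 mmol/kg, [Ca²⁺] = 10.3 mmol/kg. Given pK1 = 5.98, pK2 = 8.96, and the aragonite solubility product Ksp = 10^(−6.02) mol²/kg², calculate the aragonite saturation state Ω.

Ω = 1.45

α₂ = 1 / (1 + [H⁺]/K2 + [H⁺]²/(K1K2)) = 1 / (1 + 10^+1.18 + 10^-0.62)
   = 1 / (1 + 15.136 + 0.23988) = 1/16.375 = 0.06107
[CO3²⁻] = α₂ × DIC = 0.06107 × 2.20 = 0.1343 mmol/kg
Ksp = 10^(−6.02) = 9.550×10^-7
Ω = [Ca²⁺][CO3²⁻]/Ksp = (10.3×10^-3)(1.343×10^-4) / 9.550×10^-7 = 1.45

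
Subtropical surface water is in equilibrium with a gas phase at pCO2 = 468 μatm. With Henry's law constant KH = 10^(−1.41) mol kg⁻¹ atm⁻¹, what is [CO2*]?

KH = 10^(−1.41) = 3.890×10^-2 mol kg⁻¹ atm⁻¹
[CO2*] = KH · pCO2 = 3.890×10^-2 × 468×10^-6 atm = 1.82×10^-5 mol/kg

[CO2*] = 18.2 μmol/kg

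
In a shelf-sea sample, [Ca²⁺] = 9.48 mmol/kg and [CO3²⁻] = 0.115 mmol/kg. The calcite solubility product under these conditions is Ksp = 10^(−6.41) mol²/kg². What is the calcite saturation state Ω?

Ksp = 10^(−6.41) = 3.890×10^-7
Ω = [Ca²⁺][CO3²⁻]/Ksp = (9.48×10^-3)(0.115×10^-3) / 3.890×10^-7 = 2.80

Ω = 2.80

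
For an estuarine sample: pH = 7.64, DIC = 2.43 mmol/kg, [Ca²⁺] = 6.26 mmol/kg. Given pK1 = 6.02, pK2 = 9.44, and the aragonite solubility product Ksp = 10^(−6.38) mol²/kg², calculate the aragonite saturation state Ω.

α₂ = 1 / (1 + [H⁺]/K2 + [H⁺]²/(K1K2)) = 1 / (1 + 10^+1.80 + 10^+0.18)
   = 1 / (1 + 63.096 + 1.5136) = 1/65.609 = 0.01524
[CO3²⁻] = α₂ × DIC = 0.01524 × 2.43 = 0.03704 mmol/kg
Ksp = 10^(−6.38) = 4.169×10^-7
Ω = [Ca²⁺][CO3²⁻]/Ksp = (6.26×10^-3)(3.704×10^-5) / 4.169×10^-7 = 0.556

Ω = 0.556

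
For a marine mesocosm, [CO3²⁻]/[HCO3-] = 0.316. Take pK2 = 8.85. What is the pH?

From K2 = [H⁺][CO3²⁻]/[HCO3-]:  pH = pK2 + log₁₀([CO3²⁻]/[HCO3-])
log₁₀(0.316) = -0.500
pH = 8.85 + (-0.500) = 8.35

pH = 8.35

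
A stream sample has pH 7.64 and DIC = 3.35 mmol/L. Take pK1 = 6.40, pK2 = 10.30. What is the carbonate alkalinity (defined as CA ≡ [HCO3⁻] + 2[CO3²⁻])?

CA = [HCO3⁻] + 2[CO3²⁻] = (α₁ + 2α₂)·DIC
At pH 7.64: [H⁺]/K1 = 10^-1.24 = 0.057544, K2/[H⁺] = 10^-2.66 = 0.0021878
α₁ = 1/(1 + 0.057544 + 0.0021878) = 1/1.0597 = 0.9436; α₂ = α₁·K2/[H⁺] = 0.002064
α₁ + 2α₂ = 0.9478
CA = 0.9478 × 3.35 = 3.18 mmol/L

CA = 3.18 mmol/L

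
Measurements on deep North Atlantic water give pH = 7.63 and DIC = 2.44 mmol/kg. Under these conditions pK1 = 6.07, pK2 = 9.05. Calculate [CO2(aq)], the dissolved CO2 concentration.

[CO2*] = 0.0631 mmol/kg

α₀ = 1 / (1 + K1/[H⁺] + K1K2/[H⁺]²) = 1 / (1 + 10^+1.56 + 10^+0.14)
   = 1 / (1 + 36.308 + 1.3804) = 1/38.688 = 0.02585
[CO2*] = α₀ × DIC = 0.02585 × 2.44 = 0.0631 mmol/kg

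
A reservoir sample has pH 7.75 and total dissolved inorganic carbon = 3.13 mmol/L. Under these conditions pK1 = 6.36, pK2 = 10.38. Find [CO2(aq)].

α₀ = 1 / (1 + K1/[H⁺] + K1K2/[H⁺]²) = 1 / (1 + 10^+1.39 + 10^-1.24)
   = 1 / (1 + 24.547 + 0.057544) = 1/25.605 = 0.03906
[CO2*] = α₀ × DIC = 0.03906 × 3.13 = 0.122 mmol/L

[CO2*] = 0.122 mmol/L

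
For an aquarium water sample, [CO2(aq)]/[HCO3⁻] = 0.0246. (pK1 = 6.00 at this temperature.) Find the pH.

pH = 7.61

From K1 = [H⁺][HCO3⁻]/[CO2(aq)]:  pH = pK1 − log₁₀([CO2(aq)]/[HCO3⁻])
log₁₀(0.0246) = -1.609
pH = 6.00 − (-1.609) = 7.61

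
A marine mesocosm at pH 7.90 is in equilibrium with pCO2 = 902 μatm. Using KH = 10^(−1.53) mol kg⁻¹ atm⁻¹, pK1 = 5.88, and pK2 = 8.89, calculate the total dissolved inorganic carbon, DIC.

[CO2*] = KH · pCO2 = 10^(−1.53) × 902×10^-6 = 2.662×10^-5 mol/kg
α₀ = 1/(1 + K1/[H⁺] + K1K2/[H⁺]²) = 1/(1 + 10^+2.02 + 10^+1.03) = 0.008589
DIC = [CO2*]/α₀ = 2.662×10^-5 / 0.008589 = 3.10 mmol/kg

DIC = 3.10 mmol/kg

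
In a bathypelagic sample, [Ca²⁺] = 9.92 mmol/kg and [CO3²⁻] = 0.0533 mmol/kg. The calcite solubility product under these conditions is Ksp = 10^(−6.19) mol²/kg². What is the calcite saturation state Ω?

Ω = 0.819

Ksp = 10^(−6.19) = 6.457×10^-7
Ω = [Ca²⁺][CO3²⁻]/Ksp = (9.92×10^-3)(0.0533×10^-3) / 6.457×10^-7 = 0.819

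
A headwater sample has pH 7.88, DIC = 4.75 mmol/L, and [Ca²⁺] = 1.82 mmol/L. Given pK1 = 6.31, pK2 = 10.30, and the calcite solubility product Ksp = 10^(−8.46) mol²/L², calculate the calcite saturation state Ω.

Ω = 9.20

α₂ = 1 / (1 + [H⁺]/K2 + [H⁺]²/(K1K2)) = 1 / (1 + 10^+2.42 + 10^+0.85)
   = 1 / (1 + 263.03 + 7.0795) = 1/271.11 = 0.003689
[CO3²⁻] = α₂ × DIC = 0.003689 × 4.75 = 0.01752 mmol/L = 17.52 μmol/L
Ksp = 10^(−8.46) = 3.467×10^-9
Ω = [Ca²⁺][CO3²⁻]/Ksp = (1.82×10^-3)(1.752×10^-5) / 3.467×10^-9 = 9.20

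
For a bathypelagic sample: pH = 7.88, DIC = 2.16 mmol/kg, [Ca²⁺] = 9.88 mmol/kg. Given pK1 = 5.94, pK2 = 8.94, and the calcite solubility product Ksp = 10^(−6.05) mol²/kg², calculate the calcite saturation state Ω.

Ω = 1.90

α₂ = 1 / (1 + [H⁺]/K2 + [H⁺]²/(K1K2)) = 1 / (1 + 10^+1.06 + 10^-0.88)
   = 1 / (1 + 11.482 + 0.13183) = 1/12.613 = 0.07928
[CO3²⁻] = α₂ × DIC = 0.07928 × 2.16 = 0.1712 mmol/kg
Ksp = 10^(−6.05) = 8.913×10^-7
Ω = [Ca²⁺][CO3²⁻]/Ksp = (9.88×10^-3)(1.712×10^-4) / 8.913×10^-7 = 1.90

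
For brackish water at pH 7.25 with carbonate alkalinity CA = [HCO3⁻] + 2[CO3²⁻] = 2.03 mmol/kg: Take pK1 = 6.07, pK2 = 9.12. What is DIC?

DIC = 2.13 mmol/kg

CA = [HCO3⁻] + 2[CO3²⁻] = (α₁ + 2α₂)·DIC
At pH 7.25: [H⁺]/K1 = 10^-1.18 = 0.066069, K2/[H⁺] = 10^-1.87 = 0.013490
α₁ = 1/(1 + 0.066069 + 0.013490) = 1/1.0796 = 0.9263; α₂ = α₁·K2/[H⁺] = 0.01250
α₁ + 2α₂ = 0.9513
DIC = CA / (α₁ + 2α₂) = 2.03 / 0.9513 = 2.13 mmol/kg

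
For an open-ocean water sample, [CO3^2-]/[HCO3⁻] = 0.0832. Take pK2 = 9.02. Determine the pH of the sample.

From K2 = [H⁺][CO3^2-]/[HCO3⁻]:  pH = pK2 + log₁₀([CO3^2-]/[HCO3⁻])
log₁₀(0.0832) = -1.080
pH = 9.02 + (-1.080) = 7.94

pH = 7.94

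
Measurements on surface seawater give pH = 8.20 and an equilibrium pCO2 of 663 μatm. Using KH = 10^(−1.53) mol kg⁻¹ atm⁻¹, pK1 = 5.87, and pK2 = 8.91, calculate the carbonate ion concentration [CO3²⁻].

[CO2*] = KH · pCO2 = 10^(−1.53) × 663×10^-6 = 1.957×10^-5 mol/kg
α₀ = 1/(1 + K1/[H⁺] + K1K2/[H⁺]²) = 1/(1 + 10^+2.33 + 10^+1.62) = 0.003899
DIC = [CO2*]/α₀ = 1.957×10^-5 / 0.003899 = 5.018 mmol/kg
[CO3²⁻] = α₂·DIC; α₂ = 0.1625, so [CO3²⁻] = 0.1625 × 5.018 = 0.816 mmol/kg

[CO3²⁻] = 0.816 mmol/kg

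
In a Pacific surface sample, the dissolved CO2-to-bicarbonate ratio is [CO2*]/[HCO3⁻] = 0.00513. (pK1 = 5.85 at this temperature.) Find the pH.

pH = 8.14

From K1 = [H⁺][HCO3⁻]/[CO2*]:  pH = pK1 − log₁₀([CO2*]/[HCO3⁻])
log₁₀(0.00513) = -2.290
pH = 5.85 − (-2.290) = 8.14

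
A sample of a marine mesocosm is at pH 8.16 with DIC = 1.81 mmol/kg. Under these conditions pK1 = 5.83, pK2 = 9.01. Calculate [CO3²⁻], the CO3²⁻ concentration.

α₂ = 1 / (1 + [H⁺]/K2 + [H⁺]²/(K1K2)) = 1 / (1 + 10^+0.85 + 10^-1.48)
   = 1 / (1 + 7.0795 + 0.033113) = 1/8.1126 = 0.1233
[CO3²⁻] = α₂ × DIC = 0.1233 × 1.81 = 0.223 mmol/kg

[CO3²⁻] = 0.223 mmol/kg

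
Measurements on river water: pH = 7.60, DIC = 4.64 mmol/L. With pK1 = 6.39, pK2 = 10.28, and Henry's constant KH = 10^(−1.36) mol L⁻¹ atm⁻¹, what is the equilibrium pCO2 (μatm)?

α₀ = 1 / (1 + K1/[H⁺] + K1K2/[H⁺]²) = 1 / (1 + 10^+1.21 + 10^-1.47)
   = 1 / (1 + 16.218 + 0.033884) = 1/17.252 = 0.05796
[CO2*] = α₀ × DIC = 0.05796 × 4.64 = 0.2690 mmol/L
pCO2 = [CO2*]/KH = 2.690×10^-4 / 4.365×10^-2 = 6160 μatm

pCO2 = 6160 μatm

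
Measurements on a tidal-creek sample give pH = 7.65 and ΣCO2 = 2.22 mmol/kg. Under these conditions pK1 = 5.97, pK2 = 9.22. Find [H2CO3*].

[CO2*] = 0.0443 mmol/kg

α₀ = 1 / (1 + K1/[H⁺] + K1K2/[H⁺]²) = 1 / (1 + 10^+1.68 + 10^+0.11)
   = 1 / (1 + 47.863 + 1.2882) = 1/50.151 = 0.01994
[CO2*] = α₀ × DIC = 0.01994 × 2.22 = 0.0443 mmol/kg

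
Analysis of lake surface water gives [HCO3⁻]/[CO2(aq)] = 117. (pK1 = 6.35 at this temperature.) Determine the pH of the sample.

From K1 = [H⁺][HCO3⁻]/[CO2(aq)]:  pH = pK1 + log₁₀([HCO3⁻]/[CO2(aq)])
log₁₀(117) = +2.068
pH = 6.35 + (+2.068) = 8.42

pH = 8.42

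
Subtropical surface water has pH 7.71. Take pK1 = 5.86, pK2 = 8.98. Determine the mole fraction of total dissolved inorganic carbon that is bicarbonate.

α₁ = 1 / (1 + [H⁺]/K1 + K2/[H⁺]) = 1 / (1 + 10^-1.85 + 10^-1.27)
   = 1 / (1 + 0.014125 + 0.053703) = 1/1.0678 = 0.9365

α₁ = 0.936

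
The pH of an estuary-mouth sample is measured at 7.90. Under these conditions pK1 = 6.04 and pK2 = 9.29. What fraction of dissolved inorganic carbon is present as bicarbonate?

α₁ = 0.948

α₁ = 1 / (1 + [H⁺]/K1 + K2/[H⁺]) = 1 / (1 + 10^-1.86 + 10^-1.39)
   = 1 / (1 + 0.013804 + 0.040738) = 1/1.0545 = 0.9483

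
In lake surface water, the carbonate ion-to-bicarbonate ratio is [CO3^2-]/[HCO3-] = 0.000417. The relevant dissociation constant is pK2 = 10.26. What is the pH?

pH = 6.88

From K2 = [H⁺][CO3^2-]/[HCO3-]:  pH = pK2 + log₁₀([CO3^2-]/[HCO3-])
log₁₀(0.000417) = -3.380
pH = 10.26 + (-3.380) = 6.88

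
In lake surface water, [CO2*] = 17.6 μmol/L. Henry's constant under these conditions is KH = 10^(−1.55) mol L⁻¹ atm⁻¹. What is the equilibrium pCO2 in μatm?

KH = 10^(−1.55) = 2.818×10^-2 mol L⁻¹ atm⁻¹
pCO2 = [CO2*]/KH = 17.6×10^-6 / 2.818×10^-2 = 6.24×10^-4 atm = 624 μatm

pCO2 = 624 μatm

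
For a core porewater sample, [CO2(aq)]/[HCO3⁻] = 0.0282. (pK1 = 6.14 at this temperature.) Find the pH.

pH = 7.69

From K1 = [H⁺][HCO3⁻]/[CO2(aq)]:  pH = pK1 − log₁₀([CO2(aq)]/[HCO3⁻])
log₁₀(0.0282) = -1.550
pH = 6.14 − (-1.550) = 7.69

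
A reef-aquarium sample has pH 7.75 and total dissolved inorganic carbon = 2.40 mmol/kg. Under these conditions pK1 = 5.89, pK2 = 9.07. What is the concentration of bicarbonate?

α₁ = 1 / (1 + [H⁺]/K1 + K2/[H⁺]) = 1 / (1 + 10^-1.86 + 10^-1.32)
   = 1 / (1 + 0.013804 + 0.047863) = 1/1.0617 = 0.9419
[HCO3⁻] = α₁ × DIC = 0.9419 × 2.40 = 2.26 mmol/kg

[HCO3⁻] = 2.26 mmol/kg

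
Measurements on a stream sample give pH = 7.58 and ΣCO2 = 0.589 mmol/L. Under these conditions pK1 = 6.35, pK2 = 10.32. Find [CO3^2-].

[CO3²⁻] = 1.01 μmol/L

α₂ = 1 / (1 + [H⁺]/K2 + [H⁺]²/(K1K2)) = 1 / (1 + 10^+2.74 + 10^+1.51)
   = 1 / (1 + 549.54 + 32.359) = 1/582.90 = 0.001716
[CO3²⁻] = α₂ × DIC = 0.001716 × 0.589 = 0.00101 mmol/L = 1.01 μmol/L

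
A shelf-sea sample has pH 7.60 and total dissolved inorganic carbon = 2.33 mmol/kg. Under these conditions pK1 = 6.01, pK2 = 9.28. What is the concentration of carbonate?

[CO3²⁻] = 0.0465 mmol/kg

α₂ = 1 / (1 + [H⁺]/K2 + [H⁺]²/(K1K2)) = 1 / (1 + 10^+1.68 + 10^+0.09)
   = 1 / (1 + 47.863 + 1.2303) = 1/50.093 = 0.01996
[CO3²⁻] = α₂ × DIC = 0.01996 × 2.33 = 0.0465 mmol/kg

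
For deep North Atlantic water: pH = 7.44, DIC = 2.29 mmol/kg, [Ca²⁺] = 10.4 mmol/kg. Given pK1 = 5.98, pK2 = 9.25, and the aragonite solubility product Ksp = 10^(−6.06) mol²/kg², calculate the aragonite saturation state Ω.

α₂ = 1 / (1 + [H⁺]/K2 + [H⁺]²/(K1K2)) = 1 / (1 + 10^+1.81 + 10^+0.35)
   = 1 / (1 + 64.565 + 2.2387) = 1/67.804 = 0.01475
[CO3²⁻] = α₂ × DIC = 0.01475 × 2.29 = 0.03377 mmol/kg
Ksp = 10^(−6.06) = 8.710×10^-7
Ω = [Ca²⁺][CO3²⁻]/Ksp = (10.4×10^-3)(3.377×10^-5) / 8.710×10^-7 = 0.403

Ω = 0.403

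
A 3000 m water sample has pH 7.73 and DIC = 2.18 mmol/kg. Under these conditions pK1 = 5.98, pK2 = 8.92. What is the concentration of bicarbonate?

[HCO3⁻] = 2.01 mmol/kg

α₁ = 1 / (1 + [H⁺]/K1 + K2/[H⁺]) = 1 / (1 + 10^-1.75 + 10^-1.19)
   = 1 / (1 + 0.017783 + 0.064565) = 1/1.0823 = 0.9239
[HCO3⁻] = α₁ × DIC = 0.9239 × 2.18 = 2.01 mmol/kg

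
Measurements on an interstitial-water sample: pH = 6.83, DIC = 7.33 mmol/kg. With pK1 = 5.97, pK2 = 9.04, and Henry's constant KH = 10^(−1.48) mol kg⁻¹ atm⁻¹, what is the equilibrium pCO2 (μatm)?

pCO2 = 2.67×10^4 μatm

α₀ = 1 / (1 + K1/[H⁺] + K1K2/[H⁺]²) = 1 / (1 + 10^+0.86 + 10^-1.35)
   = 1 / (1 + 7.2444 + 0.044668) = 1/8.2890 = 0.1206
[CO2*] = α₀ × DIC = 0.1206 × 7.33 = 0.8843 mmol/kg
pCO2 = [CO2*]/KH = 8.843×10^-4 / 3.311×10^-2 = 2.67×10^4 μatm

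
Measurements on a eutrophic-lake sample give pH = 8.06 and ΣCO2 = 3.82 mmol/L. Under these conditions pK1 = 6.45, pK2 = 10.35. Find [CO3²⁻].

α₂ = 1 / (1 + [H⁺]/K2 + [H⁺]²/(K1K2)) = 1 / (1 + 10^+2.29 + 10^+0.68)
   = 1 / (1 + 194.98 + 4.7863) = 1/200.77 = 0.004981
[CO3²⁻] = α₂ × DIC = 0.004981 × 3.82 = 0.0190 mmol/L = 19.0 μmol/L

[CO3²⁻] = 19.0 μmol/L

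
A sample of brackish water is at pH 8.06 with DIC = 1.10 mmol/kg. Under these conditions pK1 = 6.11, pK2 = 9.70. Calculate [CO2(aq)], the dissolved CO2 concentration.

α₀ = 1 / (1 + K1/[H⁺] + K1K2/[H⁺]²) = 1 / (1 + 10^+1.95 + 10^+0.31)
   = 1 / (1 + 89.125 + 2.0417) = 1/92.167 = 0.01085
[CO2*] = α₀ × DIC = 0.01085 × 1.10 = 0.0119 mmol/kg = 11.9 μmol/kg

[CO2*] = 11.9 μmol/kg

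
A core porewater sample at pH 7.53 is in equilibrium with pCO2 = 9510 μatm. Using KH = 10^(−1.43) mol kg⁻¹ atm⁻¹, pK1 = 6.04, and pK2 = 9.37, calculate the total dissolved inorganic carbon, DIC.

[CO2*] = KH · pCO2 = 10^(−1.43) × 9510×10^-6 = 3.533×10^-4 mol/kg
α₀ = 1/(1 + K1/[H⁺] + K1K2/[H⁺]²) = 1/(1 + 10^+1.49 + 10^-0.35) = 0.03091
DIC = [CO2*]/α₀ = 3.533×10^-4 / 0.03091 = 11.4 mmol/kg

DIC = 11.4 mmol/kg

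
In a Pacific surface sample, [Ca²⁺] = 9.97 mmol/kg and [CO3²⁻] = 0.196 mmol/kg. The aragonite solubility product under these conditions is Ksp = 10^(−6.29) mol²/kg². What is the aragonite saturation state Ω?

Ω = 3.81

Ksp = 10^(−6.29) = 5.129×10^-7
Ω = [Ca²⁺][CO3²⁻]/Ksp = (9.97×10^-3)(0.196×10^-3) / 5.129×10^-7 = 3.81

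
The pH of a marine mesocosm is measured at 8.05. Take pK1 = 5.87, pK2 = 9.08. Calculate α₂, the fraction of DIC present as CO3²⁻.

α₂ = 0.0848

α₂ = 1 / (1 + [H⁺]/K2 + [H⁺]²/(K1K2)) = 1 / (1 + 10^+1.03 + 10^-1.15)
   = 1 / (1 + 10.715 + 0.070795) = 1/11.786 = 0.08485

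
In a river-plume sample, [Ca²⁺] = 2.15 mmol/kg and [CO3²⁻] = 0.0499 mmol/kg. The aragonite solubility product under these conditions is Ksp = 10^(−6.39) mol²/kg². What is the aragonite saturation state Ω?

Ksp = 10^(−6.39) = 4.074×10^-7
Ω = [Ca²⁺][CO3²⁻]/Ksp = (2.15×10^-3)(0.0499×10^-3) / 4.074×10^-7 = 0.263

Ω = 0.263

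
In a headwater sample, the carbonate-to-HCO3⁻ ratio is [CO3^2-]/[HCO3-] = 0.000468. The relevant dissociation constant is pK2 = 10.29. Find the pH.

From K2 = [H⁺][CO3^2-]/[HCO3-]:  pH = pK2 + log₁₀([CO3^2-]/[HCO3-])
log₁₀(0.000468) = -3.330
pH = 10.29 + (-3.330) = 6.96

pH = 6.96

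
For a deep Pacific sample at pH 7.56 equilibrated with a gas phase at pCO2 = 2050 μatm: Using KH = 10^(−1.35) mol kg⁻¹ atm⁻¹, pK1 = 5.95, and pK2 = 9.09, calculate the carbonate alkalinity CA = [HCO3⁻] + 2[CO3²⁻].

CA = 3.95 mmol/kg

[CO2*] = KH · pCO2 = 10^(−1.35) × 2050×10^-6 = 9.157×10^-5 mol/kg
α₀ = 1/(1 + K1/[H⁺] + K1K2/[H⁺]²) = 1/(1 + 10^+1.61 + 10^+0.08) = 0.02329
DIC = [CO2*]/α₀ = 9.157×10^-5 / 0.02329 = 3.932 mmol/kg
CA = (α₁ + 2α₂)·DIC = (0.9487 + 2×0.02800) × 3.932 = 3.95 mmol/kg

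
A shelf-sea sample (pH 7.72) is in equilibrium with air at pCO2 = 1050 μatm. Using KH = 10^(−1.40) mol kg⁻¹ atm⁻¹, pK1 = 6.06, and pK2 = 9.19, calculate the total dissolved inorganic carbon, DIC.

[CO2*] = KH · pCO2 = 10^(−1.40) × 1050×10^-6 = 4.180×10^-5 mol/kg
α₀ = 1/(1 + K1/[H⁺] + K1K2/[H⁺]²) = 1/(1 + 10^+1.66 + 10^+0.19) = 0.02072
DIC = [CO2*]/α₀ = 4.180×10^-5 / 0.02072 = 2.02 mmol/kg

DIC = 2.02 mmol/kg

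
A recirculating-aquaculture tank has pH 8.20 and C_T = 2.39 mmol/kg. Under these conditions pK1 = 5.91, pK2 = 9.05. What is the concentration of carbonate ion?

[CO3²⁻] = 0.294 mmol/kg

α₂ = 1 / (1 + [H⁺]/K2 + [H⁺]²/(K1K2)) = 1 / (1 + 10^+0.85 + 10^-1.44)
   = 1 / (1 + 7.0795 + 0.036308) = 1/8.1158 = 0.1232
[CO3²⁻] = α₂ × DIC = 0.1232 × 2.39 = 0.294 mmol/kg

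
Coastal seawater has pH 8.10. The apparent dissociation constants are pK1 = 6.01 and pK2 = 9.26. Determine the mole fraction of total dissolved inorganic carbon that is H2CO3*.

α₀ = 1 / (1 + K1/[H⁺] + K1K2/[H⁺]²) = 1 / (1 + 10^+2.09 + 10^+0.93)
   = 1 / (1 + 123.03 + 8.5114) = 1/132.54 = 0.007545

α₀ = 0.00754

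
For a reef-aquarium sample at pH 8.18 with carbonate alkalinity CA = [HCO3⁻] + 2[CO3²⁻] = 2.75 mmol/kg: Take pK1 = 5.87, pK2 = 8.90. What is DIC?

CA = [HCO3⁻] + 2[CO3²⁻] = (α₁ + 2α₂)·DIC
At pH 8.18: [H⁺]/K1 = 10^-2.31 = 0.0048978, K2/[H⁺] = 10^-0.72 = 0.19055
α₁ = 1/(1 + 0.0048978 + 0.19055) = 1/1.1954 = 0.8365; α₂ = α₁·K2/[H⁺] = 0.1594
α₁ + 2α₂ = 1.1553
DIC = CA / (α₁ + 2α₂) = 2.75 / 1.1553 = 2.38 mmol/kg

DIC = 2.38 mmol/kg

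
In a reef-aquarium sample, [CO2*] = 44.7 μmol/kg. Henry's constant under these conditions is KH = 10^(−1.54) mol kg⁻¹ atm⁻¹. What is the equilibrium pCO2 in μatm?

pCO2 = 1550 μatm

KH = 10^(−1.54) = 2.884×10^-2 mol kg⁻¹ atm⁻¹
pCO2 = [CO2*]/KH = 44.7×10^-6 / 2.884×10^-2 = 1.55×10^-3 atm = 1550 μatm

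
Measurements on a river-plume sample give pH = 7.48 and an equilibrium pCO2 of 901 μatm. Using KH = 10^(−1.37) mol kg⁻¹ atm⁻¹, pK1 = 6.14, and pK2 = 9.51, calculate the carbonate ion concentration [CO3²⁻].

[CO2*] = KH · pCO2 = 10^(−1.37) × 901×10^-6 = 3.843×10^-5 mol/kg
α₀ = 1/(1 + K1/[H⁺] + K1K2/[H⁺]²) = 1/(1 + 10^+1.34 + 10^-0.69) = 0.04332
DIC = [CO2*]/α₀ = 3.843×10^-5 / 0.04332 = 0.8871 mmol/kg
[CO3²⁻] = α₂·DIC; α₂ = 0.008846, so [CO3²⁻] = 0.008846 × 0.8871 = 0.00785 mmol/kg = 7.85 μmol/kg

[CO3²⁻] = 7.85 μmol/kg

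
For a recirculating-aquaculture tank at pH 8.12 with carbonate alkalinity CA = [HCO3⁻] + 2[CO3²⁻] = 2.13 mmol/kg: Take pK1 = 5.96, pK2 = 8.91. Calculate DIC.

CA = [HCO3⁻] + 2[CO3²⁻] = (α₁ + 2α₂)·DIC
At pH 8.12: [H⁺]/K1 = 10^-2.16 = 0.0069183, K2/[H⁺] = 10^-0.79 = 0.16218
α₁ = 1/(1 + 0.0069183 + 0.16218) = 1/1.1691 = 0.8554; α₂ = α₁·K2/[H⁺] = 0.1387
α₁ + 2α₂ = 1.1328
DIC = CA / (α₁ + 2α₂) = 2.13 / 1.1328 = 1.88 mmol/kg

DIC = 1.88 mmol/kg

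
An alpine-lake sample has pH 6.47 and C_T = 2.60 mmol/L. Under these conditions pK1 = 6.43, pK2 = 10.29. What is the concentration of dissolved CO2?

α₀ = 1 / (1 + K1/[H⁺] + K1K2/[H⁺]²) = 1 / (1 + 10^+0.04 + 10^-3.78)
   = 1 / (1 + 1.0965 + 0.00016596) = 1/2.0966 = 0.4770
[CO2*] = α₀ × DIC = 0.4770 × 2.60 = 1.24 mmol/L

[CO2*] = 1.24 mmol/L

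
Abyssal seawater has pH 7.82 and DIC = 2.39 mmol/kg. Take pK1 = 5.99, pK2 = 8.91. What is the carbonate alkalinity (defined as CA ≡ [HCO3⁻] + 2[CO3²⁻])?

CA = 2.53 mmol/kg

CA = [HCO3⁻] + 2[CO3²⁻] = (α₁ + 2α₂)·DIC
At pH 7.82: [H⁺]/K1 = 10^-1.83 = 0.014791, K2/[H⁺] = 10^-1.09 = 0.081283
α₁ = 1/(1 + 0.014791 + 0.081283) = 1/1.0961 = 0.9123; α₂ = α₁·K2/[H⁺] = 0.07416
α₁ + 2α₂ = 1.0607
CA = 1.0607 × 2.39 = 2.53 mmol/kg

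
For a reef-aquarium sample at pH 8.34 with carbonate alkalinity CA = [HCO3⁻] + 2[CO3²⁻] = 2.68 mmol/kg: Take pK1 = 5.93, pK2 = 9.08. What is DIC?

CA = [HCO3⁻] + 2[CO3²⁻] = (α₁ + 2α₂)·DIC
At pH 8.34: [H⁺]/K1 = 10^-2.41 = 0.0038905, K2/[H⁺] = 10^-0.74 = 0.18197
α₁ = 1/(1 + 0.0038905 + 0.18197) = 1/1.1859 = 0.8433; α₂ = α₁·K2/[H⁺] = 0.1534
α₁ + 2α₂ = 1.1502
DIC = CA / (α₁ + 2α₂) = 2.68 / 1.1502 = 2.33 mmol/kg

DIC = 2.33 mmol/kg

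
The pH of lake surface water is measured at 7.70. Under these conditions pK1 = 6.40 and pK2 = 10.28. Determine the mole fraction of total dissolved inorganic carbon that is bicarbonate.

α₁ = 0.950

α₁ = 1 / (1 + [H⁺]/K1 + K2/[H⁺]) = 1 / (1 + 10^-1.30 + 10^-2.58)
   = 1 / (1 + 0.050119 + 0.0026303) = 1/1.0527 = 0.9499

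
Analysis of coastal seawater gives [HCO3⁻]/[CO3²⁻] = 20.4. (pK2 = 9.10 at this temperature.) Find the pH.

pH = 7.79

From K2 = [H⁺][CO3²⁻]/[HCO3⁻]:  pH = pK2 − log₁₀([HCO3⁻]/[CO3²⁻])
log₁₀(20.4) = +1.310
pH = 9.10 − (+1.310) = 7.79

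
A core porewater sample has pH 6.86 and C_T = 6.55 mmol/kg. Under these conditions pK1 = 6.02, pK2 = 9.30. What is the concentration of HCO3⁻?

[HCO3⁻] = 5.70 mmol/kg

α₁ = 1 / (1 + [H⁺]/K1 + K2/[H⁺]) = 1 / (1 + 10^-0.84 + 10^-2.44)
   = 1 / (1 + 0.14454 + 0.0036308) = 1/1.1482 = 0.8709
[HCO3⁻] = α₁ × DIC = 0.8709 × 6.55 = 5.70 mmol/kg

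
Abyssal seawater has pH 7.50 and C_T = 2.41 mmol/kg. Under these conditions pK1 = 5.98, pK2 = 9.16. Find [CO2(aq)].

[CO2*] = 0.0692 mmol/kg

α₀ = 1 / (1 + K1/[H⁺] + K1K2/[H⁺]²) = 1 / (1 + 10^+1.52 + 10^-0.14)
   = 1 / (1 + 33.113 + 0.72444) = 1/34.838 = 0.02870
[CO2*] = α₀ × DIC = 0.02870 × 2.41 = 0.0692 mmol/kg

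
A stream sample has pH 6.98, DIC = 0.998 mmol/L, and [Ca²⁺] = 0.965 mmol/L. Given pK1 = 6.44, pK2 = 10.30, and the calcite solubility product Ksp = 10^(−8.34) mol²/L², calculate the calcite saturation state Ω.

Ω = 0.0782

α₂ = 1 / (1 + [H⁺]/K2 + [H⁺]²/(K1K2)) = 1 / (1 + 10^+3.32 + 10^+2.78)
   = 1 / (1 + 2089.3 + 602.56) = 1/2692.9 = 0.0003714
[CO3²⁻] = α₂ × DIC = 0.0003714 × 0.998 = 0.0003706 mmol/L = 0.3706 μmol/L
Ksp = 10^(−8.34) = 4.571×10^-9
Ω = [Ca²⁺][CO3²⁻]/Ksp = (0.965×10^-3)(3.706×10^-7) / 4.571×10^-9 = 0.0782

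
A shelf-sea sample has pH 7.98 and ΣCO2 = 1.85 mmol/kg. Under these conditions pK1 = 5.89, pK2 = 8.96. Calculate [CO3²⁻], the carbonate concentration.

[CO3²⁻] = 0.174 mmol/kg

α₂ = 1 / (1 + [H⁺]/K2 + [H⁺]²/(K1K2)) = 1 / (1 + 10^+0.98 + 10^-1.11)
   = 1 / (1 + 9.5499 + 0.077625) = 1/10.628 = 0.09410
[CO3²⁻] = α₂ × DIC = 0.09410 × 1.85 = 0.174 mmol/kg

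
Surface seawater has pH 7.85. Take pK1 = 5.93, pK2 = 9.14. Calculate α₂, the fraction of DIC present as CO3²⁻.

α₂ = 0.0482

α₂ = 1 / (1 + [H⁺]/K2 + [H⁺]²/(K1K2)) = 1 / (1 + 10^+1.29 + 10^-0.63)
   = 1 / (1 + 19.498 + 0.23442) = 1/20.733 = 0.04823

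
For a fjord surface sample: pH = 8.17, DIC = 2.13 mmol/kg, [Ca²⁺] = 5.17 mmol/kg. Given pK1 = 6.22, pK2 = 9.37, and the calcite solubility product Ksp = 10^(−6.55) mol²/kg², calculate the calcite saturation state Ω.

α₂ = 1 / (1 + [H⁺]/K2 + [H⁺]²/(K1K2)) = 1 / (1 + 10^+1.20 + 10^-0.75)
   = 1 / (1 + 15.849 + 0.17783) = 1/17.027 = 0.05873
[CO3²⁻] = α₂ × DIC = 0.05873 × 2.13 = 0.1251 mmol/kg
Ksp = 10^(−6.55) = 2.818×10^-7
Ω = [Ca²⁺][CO3²⁻]/Ksp = (5.17×10^-3)(1.251×10^-4) / 2.818×10^-7 = 2.29

Ω = 2.29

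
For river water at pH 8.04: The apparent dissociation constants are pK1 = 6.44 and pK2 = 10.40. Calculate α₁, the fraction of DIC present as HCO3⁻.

α₁ = 0.971

α₁ = 1 / (1 + [H⁺]/K1 + K2/[H⁺]) = 1 / (1 + 10^-1.60 + 10^-2.36)
   = 1 / (1 + 0.025119 + 0.0043652) = 1/1.0295 = 0.9714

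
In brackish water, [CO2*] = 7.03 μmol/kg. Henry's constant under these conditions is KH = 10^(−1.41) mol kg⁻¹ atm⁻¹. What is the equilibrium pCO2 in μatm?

pCO2 = 181 μatm

KH = 10^(−1.41) = 3.890×10^-2 mol kg⁻¹ atm⁻¹
pCO2 = [CO2*]/KH = 7.03×10^-6 / 3.890×10^-2 = 1.81×10^-4 atm = 181 μatm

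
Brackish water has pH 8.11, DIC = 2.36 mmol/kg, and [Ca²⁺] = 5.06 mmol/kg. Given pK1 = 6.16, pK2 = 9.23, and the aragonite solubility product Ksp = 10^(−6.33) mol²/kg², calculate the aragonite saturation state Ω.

Ω = 1.78

α₂ = 1 / (1 + [H⁺]/K2 + [H⁺]²/(K1K2)) = 1 / (1 + 10^+1.12 + 10^-0.83)
   = 1 / (1 + 13.183 + 0.14791) = 1/14.330 = 0.06978
[CO3²⁻] = α₂ × DIC = 0.06978 × 2.36 = 0.1647 mmol/kg
Ksp = 10^(−6.33) = 4.677×10^-7
Ω = [Ca²⁺][CO3²⁻]/Ksp = (5.06×10^-3)(1.647×10^-4) / 4.677×10^-7 = 1.78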